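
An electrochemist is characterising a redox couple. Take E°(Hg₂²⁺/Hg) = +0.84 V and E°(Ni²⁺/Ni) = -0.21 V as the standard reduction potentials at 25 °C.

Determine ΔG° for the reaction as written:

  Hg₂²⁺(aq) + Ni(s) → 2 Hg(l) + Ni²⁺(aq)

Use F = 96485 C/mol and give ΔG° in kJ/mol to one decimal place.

As written, Hg₂²⁺/Hg is reduced (cathode) and Ni²⁺/Ni is oxidised (anode), so E°cell = (+0.84) − (-0.21) = +1.05 V.
Balancing electrons gives n = 2.
ΔG° = −nFE° = −(2)(96485)(+1.05) = -202,618 J = -202.6 kJ/mol.

-202.6 kJ/mol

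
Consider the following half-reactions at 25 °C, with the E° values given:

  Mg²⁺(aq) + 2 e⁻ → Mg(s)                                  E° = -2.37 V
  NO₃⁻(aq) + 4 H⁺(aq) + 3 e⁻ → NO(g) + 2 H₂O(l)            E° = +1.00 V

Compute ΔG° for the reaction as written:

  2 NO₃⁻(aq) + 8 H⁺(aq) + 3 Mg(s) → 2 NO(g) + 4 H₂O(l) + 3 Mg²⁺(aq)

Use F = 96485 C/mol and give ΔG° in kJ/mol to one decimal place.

As written, NO₃⁻/NO is reduced (cathode) and Mg²⁺/Mg is oxidised (anode), so E°cell = (+1.00) − (-2.37) = +3.37 V.
Balancing electrons gives n = 6.
ΔG° = −nFE° = −(6)(96485)(+3.37) = -1,950,927 J = -1950.9 kJ/mol.

-1950.9 kJ/mol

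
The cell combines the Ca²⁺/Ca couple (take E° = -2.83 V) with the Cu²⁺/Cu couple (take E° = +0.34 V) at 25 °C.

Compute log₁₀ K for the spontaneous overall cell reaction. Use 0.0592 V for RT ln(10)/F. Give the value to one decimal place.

107.1

Cathode: Cu²⁺/Cu; anode: Ca²⁺/Ca. E°cell = +3.17 V, n = 2.
log K = nE°cell / 0.0592 = (2)(+3.17) / 0.0592 = 107.1.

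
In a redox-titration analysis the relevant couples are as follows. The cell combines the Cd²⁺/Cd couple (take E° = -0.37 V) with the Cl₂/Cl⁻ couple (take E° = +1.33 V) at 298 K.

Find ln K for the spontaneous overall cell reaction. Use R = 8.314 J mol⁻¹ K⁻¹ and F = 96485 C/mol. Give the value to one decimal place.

132.4

Cathode: Cl₂/Cl⁻; anode: Cd²⁺/Cd. E°cell = (+1.33) − (-0.37) = +1.70 V, with n = 2.
ΔG° = −nFE° = −RT ln K, so ln K = nFE°/(RT) = (2)(96485)(+1.70) / ((8.314)(298)) = 132.407.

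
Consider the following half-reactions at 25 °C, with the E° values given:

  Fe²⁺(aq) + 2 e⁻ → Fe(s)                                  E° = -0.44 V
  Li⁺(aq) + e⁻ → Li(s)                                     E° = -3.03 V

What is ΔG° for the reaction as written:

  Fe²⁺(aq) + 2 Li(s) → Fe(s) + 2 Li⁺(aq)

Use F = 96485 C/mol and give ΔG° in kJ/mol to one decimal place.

-499.8 kJ/mol

As written, Fe²⁺/Fe is reduced (cathode) and Li⁺/Li is oxidised (anode), so E°cell = (-0.44) − (-3.03) = +2.59 V.
Balancing electrons gives n = 2.
ΔG° = −nFE° = −(2)(96485)(+2.59) = -499,792 J = -499.8 kJ/mol.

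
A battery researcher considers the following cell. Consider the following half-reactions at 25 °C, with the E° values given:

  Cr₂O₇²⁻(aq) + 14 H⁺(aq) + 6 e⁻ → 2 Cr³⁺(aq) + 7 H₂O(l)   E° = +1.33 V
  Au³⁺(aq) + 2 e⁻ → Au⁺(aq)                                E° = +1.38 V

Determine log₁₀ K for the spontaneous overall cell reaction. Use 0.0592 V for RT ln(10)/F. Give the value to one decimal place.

Cathode: Au³⁺/Au⁺; anode: Cr₂O₇²⁻/Cr³⁺. E°cell = +0.05 V, n = 6.
log K = nE°cell / 0.0592 = (6)(+0.05) / 0.0592 = 5.1.

5.1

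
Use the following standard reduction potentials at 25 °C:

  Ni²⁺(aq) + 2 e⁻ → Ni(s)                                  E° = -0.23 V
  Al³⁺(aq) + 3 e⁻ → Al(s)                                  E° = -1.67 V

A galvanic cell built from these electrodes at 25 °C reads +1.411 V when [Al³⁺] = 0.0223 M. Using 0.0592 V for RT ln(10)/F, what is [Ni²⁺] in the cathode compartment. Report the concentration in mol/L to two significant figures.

0.0083 M

Ni²⁺/Ni is the cathode, Al³⁺/Al the anode: E°cell = +1.44 V, n = 6.
Overall reaction: 3 Ni²⁺(aq) + 2 Al(s) → 3 Ni(s) + 2 Al³⁺(aq); Q = [Al³⁺]^2/[Ni²⁺]^3.
From E = E° − (0.0592/n) log Q: log Q = (E° − E)·n/0.0592 = (+1.44 − (+1.411))·6/0.0592 = 2.9392.
So 3·log[Ni²⁺] = 2·log(0.0223) − log Q = -3.3034 − (2.9392) = -6.2426; log[Ni²⁺] = -6.2426 / 3 = -2.0809; [Ni²⁺] = 10^(-2.0809) ≈ 0.0083 M.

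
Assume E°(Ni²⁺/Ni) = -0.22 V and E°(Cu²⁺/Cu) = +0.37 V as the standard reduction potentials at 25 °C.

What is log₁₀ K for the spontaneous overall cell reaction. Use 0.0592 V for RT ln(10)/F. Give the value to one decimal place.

Cathode: Cu²⁺/Cu; anode: Ni²⁺/Ni. E°cell = +0.59 V, n = 2.
log K = nE°cell / 0.0592 = (2)(+0.59) / 0.0592 = 19.9.

19.9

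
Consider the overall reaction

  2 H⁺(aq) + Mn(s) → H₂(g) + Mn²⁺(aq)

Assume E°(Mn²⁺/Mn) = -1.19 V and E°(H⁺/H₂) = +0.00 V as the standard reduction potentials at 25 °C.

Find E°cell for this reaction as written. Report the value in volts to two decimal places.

The H⁺/H₂ couple has the higher reduction potential, so it is the cathode; Mn²⁺/Mn is oxidised at the anode.
E°cell = E°(cathode) − E°(anode) = (+0.00) − (-1.19) = +1.19 V.

+1.19 V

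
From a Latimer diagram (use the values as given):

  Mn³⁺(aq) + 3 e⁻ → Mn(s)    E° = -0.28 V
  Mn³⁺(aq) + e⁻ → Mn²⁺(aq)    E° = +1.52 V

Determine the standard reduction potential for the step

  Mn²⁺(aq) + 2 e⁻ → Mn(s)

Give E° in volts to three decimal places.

Sequential free energies add, so n₃E°₃ = n₁E°₁ + n₂E°₂.
With n₃ = 3, and the known step contributing 1×(+1.52) V, the unknown satisfies 2·E° = 3×(-0.28) − 1×(+1.52) = -2.360.
E° = -2.360 / 2 = -1.180 V.

-1.180 V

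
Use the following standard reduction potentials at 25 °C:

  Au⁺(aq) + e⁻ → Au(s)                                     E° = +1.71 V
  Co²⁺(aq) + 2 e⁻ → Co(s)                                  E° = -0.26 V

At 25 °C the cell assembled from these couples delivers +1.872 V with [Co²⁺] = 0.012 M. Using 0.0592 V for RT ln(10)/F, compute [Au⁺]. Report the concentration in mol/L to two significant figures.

Au⁺/Au is the cathode, Co²⁺/Co the anode: E°cell = +1.97 V, n = 2.
Overall reaction: 2 Au⁺(aq) + Co(s) → 2 Au(s) + Co²⁺(aq); Q = [Co²⁺]^1/[Au⁺]^2.
From E = E° − (0.0592/n) log Q: log Q = (E° − E)·n/0.0592 = (+1.97 − (+1.872))·2/0.0592 = 3.3108.
So 2·log[Au⁺] = 1·log(0.012) − log Q = -1.9208 − (3.3108) = -5.2316; log[Au⁺] = -5.2316 / 2 = -2.6158; [Au⁺] = 10^(-2.6158) ≈ 0.0024 M.

0.0024 M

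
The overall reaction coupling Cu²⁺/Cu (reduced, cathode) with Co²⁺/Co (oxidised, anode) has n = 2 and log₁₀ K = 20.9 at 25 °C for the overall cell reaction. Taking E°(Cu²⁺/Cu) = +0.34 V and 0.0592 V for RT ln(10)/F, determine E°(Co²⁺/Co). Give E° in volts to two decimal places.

E°cell = (0.0592/n)·log K = (0.0592/2)(20.9) = +0.619 V.
Since Cu²⁺/Cu is the cathode and Co²⁺/Co the anode, E°cell = E°(Cu²⁺/Cu) − E°(Co²⁺/Co).
So E°(Co²⁺/Co) = E°(Cu²⁺/Cu) − E°cell = (+0.34) − (+0.619) = -0.28 V.

-0.28 V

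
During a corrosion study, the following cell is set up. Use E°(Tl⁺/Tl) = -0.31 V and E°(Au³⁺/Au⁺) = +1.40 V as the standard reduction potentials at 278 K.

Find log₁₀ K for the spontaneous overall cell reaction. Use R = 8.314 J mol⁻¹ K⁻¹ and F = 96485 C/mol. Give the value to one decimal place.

Cathode: Au³⁺/Au⁺; anode: Tl⁺/Tl. E°cell = (+1.40) − (-0.31) = +1.71 V, with n = 2.
ΔG° = −nFE° = −RT ln K, so ln K = nFE°/(RT) = (2)(96485)(+1.71) / ((8.314)(278)) = 142.768.
log₁₀ K = 142.768 / ln 10 = 62.0.

62.0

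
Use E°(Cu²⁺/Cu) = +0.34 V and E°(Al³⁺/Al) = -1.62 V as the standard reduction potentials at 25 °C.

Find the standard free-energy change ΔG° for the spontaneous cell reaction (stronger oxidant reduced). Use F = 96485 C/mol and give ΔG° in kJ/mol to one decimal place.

Cu²⁺/Cu (E° = +0.34 V) is the cathode; Al³⁺/Al (E° = -1.62 V) is the anode, so E°cell = +1.96 V.
Balancing electrons gives n = 6 (lcm of 2 and 3).
ΔG° = −nFE° = −(6)(96485)(+1.96) = -1,134,664 J = -1134.7 kJ/mol.

-1134.7 kJ/mol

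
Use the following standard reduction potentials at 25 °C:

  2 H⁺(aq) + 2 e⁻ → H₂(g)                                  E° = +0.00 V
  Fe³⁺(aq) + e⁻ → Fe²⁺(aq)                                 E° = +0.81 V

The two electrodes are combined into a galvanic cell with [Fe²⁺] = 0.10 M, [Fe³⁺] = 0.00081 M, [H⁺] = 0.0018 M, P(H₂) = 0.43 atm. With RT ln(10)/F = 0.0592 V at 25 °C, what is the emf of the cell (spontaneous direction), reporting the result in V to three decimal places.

+0.838 V

Fe³⁺/Fe²⁺ is the cathode (higher E°), H⁺/H₂ the anode: E°cell = +0.81 − (+0.00) = +0.81 V, n = 2.
Overall: 2 Fe³⁺(aq) + H₂(g) → 2 Fe²⁺(aq) + 2 H⁺(aq)
Q = [Fe²⁺]^2·[H⁺]^2 / ([Fe³⁺]^2·P(H₂)); log Q = -0.940.
E = E° − (0.0592/n) log Q = +0.81 − (0.0592/2)(-0.940) = +0.838 V.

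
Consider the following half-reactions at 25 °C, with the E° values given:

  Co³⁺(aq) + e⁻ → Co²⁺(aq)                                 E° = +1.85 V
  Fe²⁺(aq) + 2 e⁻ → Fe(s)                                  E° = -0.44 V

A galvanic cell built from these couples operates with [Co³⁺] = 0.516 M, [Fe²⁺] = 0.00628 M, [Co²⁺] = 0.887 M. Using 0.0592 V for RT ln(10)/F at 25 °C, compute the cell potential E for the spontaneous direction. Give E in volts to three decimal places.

+2.341 V

Co³⁺/Co²⁺ is the cathode (higher E°), Fe²⁺/Fe the anode: E°cell = +1.85 − (-0.44) = +2.29 V, n = 2.
Overall: 2 Co³⁺(aq) + Fe(s) → 2 Co²⁺(aq) + Fe²⁺(aq)
Q = [Co²⁺]^2·[Fe²⁺] / ([Co³⁺]^2); log Q = -1.731.
E = E° − (0.0592/n) log Q = +2.29 − (0.0592/2)(-1.731) = +2.341 V.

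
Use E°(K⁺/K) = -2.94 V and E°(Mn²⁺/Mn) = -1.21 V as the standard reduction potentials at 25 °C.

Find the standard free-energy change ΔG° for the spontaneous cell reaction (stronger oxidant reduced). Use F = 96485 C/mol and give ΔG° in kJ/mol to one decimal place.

Mn²⁺/Mn (E° = -1.21 V) is the cathode; K⁺/K (E° = -2.94 V) is the anode, so E°cell = +1.73 V.
Balancing electrons gives n = 2 (lcm of 2 and 1).
ΔG° = −nFE° = −(2)(96485)(+1.73) = -333,838 J = -333.8 kJ/mol.

-333.8 kJ/mol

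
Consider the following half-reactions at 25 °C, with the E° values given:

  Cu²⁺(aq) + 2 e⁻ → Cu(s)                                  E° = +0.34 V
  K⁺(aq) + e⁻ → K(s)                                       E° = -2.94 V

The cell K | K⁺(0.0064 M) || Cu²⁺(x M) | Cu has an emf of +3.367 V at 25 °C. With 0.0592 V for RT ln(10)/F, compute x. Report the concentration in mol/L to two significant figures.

0.036 M

Cu²⁺/Cu is the cathode, K⁺/K the anode: E°cell = +3.28 V, n = 2.
Overall reaction: Cu²⁺(aq) + 2 K(s) → Cu(s) + 2 K⁺(aq); Q = [K⁺]^2/[Cu²⁺]^1.
From E = E° − (0.0592/n) log Q: log Q = (E° − E)·n/0.0592 = (+3.28 − (+3.367))·2/0.0592 = -2.9392.
So 1·log[Cu²⁺] = 2·log(0.0064) − log Q = -4.3876 − (-2.9392) = -1.4484; [Cu²⁺] = 10^(-1.4484) ≈ 0.036 M.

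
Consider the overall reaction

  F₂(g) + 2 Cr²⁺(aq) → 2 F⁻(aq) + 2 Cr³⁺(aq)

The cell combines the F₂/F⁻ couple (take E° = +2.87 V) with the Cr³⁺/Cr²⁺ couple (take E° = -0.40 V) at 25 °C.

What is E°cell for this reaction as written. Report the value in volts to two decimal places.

The F₂/F⁻ couple has the higher reduction potential, so it is the cathode; Cr³⁺/Cr²⁺ is oxidised at the anode.
E°cell = E°(cathode) − E°(anode) = (+2.87) − (-0.40) = +3.27 V.
Since E°cell > 0, the reaction is spontaneous under standard conditions.

+3.27 V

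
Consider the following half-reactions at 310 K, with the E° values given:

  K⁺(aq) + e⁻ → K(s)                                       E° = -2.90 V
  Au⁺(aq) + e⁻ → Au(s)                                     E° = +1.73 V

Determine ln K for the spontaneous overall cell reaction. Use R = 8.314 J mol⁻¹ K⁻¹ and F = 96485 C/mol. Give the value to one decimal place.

Cathode: Au⁺/Au; anode: K⁺/K. E°cell = (+1.73) − (-2.90) = +4.63 V, with n = 1.
ΔG° = −nFE° = −RT ln K, so ln K = nFE°/(RT) = (1)(96485)(+4.63) / ((8.314)(310)) = 173.328.

173.3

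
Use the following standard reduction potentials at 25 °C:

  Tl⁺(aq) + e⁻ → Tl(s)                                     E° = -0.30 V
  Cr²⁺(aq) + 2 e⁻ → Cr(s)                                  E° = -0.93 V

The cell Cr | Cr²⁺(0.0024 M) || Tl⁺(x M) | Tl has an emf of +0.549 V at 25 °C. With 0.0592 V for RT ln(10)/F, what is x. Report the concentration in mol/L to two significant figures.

0.0021 M

Tl⁺/Tl is the cathode, Cr²⁺/Cr the anode: E°cell = +0.63 V, n = 2.
Overall reaction: 2 Tl⁺(aq) + Cr(s) → 2 Tl(s) + Cr²⁺(aq); Q = [Cr²⁺]^1/[Tl⁺]^2.
From E = E° − (0.0592/n) log Q: log Q = (E° − E)·n/0.0592 = (+0.63 − (+0.549))·2/0.0592 = 2.7365.
So 2·log[Tl⁺] = 1·log(0.0024) − log Q = -2.6198 − (2.7365) = -5.3563; log[Tl⁺] = -5.3563 / 2 = -2.6782; [Tl⁺] = 10^(-2.6782) ≈ 0.0021 M.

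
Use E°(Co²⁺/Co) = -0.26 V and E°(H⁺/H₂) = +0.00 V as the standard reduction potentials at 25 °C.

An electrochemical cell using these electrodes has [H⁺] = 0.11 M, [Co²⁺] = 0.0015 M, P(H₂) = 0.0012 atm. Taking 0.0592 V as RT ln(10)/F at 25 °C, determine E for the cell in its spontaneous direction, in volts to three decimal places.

+0.373 V

H⁺/H₂ is the cathode (higher E°), Co²⁺/Co the anode: E°cell = +0.00 − (-0.26) = +0.26 V, n = 2.
Overall: 2 H⁺(aq) + Co(s) → H₂(g) + Co²⁺(aq)
Q = P(H₂)·[Co²⁺] / ([H⁺]^2); log Q = -3.828.
E = E° − (0.0592/n) log Q = +0.26 − (0.0592/2)(-3.828) = +0.373 V.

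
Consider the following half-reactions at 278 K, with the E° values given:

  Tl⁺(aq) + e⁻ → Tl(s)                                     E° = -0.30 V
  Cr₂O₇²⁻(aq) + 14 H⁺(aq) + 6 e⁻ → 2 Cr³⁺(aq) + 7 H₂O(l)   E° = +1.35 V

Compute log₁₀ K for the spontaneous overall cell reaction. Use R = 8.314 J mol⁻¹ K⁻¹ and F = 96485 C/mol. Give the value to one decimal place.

Cathode: Cr₂O₇²⁻/Cr³⁺; anode: Tl⁺/Tl. E°cell = (+1.35) − (-0.30) = +1.65 V, with n = 6.
ΔG° = −nFE° = −RT ln K, so ln K = nFE°/(RT) = (6)(96485)(+1.65) / ((8.314)(278)) = 413.276.
log₁₀ K = 413.276 / ln 10 = 179.5.

179.5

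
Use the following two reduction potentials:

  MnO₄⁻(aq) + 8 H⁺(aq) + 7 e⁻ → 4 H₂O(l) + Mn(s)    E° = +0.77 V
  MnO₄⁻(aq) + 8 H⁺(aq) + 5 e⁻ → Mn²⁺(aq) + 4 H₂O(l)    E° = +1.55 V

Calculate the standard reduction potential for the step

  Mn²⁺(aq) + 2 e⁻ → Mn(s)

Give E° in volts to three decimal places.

-1.180 V

Sequential free energies add, so n₃E°₃ = n₁E°₁ + n₂E°₂.
With n₃ = 7, and the known step contributing 5×(+1.55) V, the unknown satisfies 2·E° = 7×(+0.77) − 5×(+1.55) = -2.360.
E° = -2.360 / 2 = -1.180 V.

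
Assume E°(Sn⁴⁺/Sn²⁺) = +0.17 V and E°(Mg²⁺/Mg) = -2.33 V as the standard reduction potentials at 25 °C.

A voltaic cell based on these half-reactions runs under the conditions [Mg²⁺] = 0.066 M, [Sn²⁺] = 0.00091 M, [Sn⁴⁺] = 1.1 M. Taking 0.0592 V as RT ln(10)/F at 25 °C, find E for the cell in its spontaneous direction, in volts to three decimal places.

+2.626 V

Sn⁴⁺/Sn²⁺ is the cathode (higher E°), Mg²⁺/Mg the anode: E°cell = +0.17 − (-2.33) = +2.50 V, n = 2.
Overall: Sn⁴⁺(aq) + Mg(s) → Sn²⁺(aq) + Mg²⁺(aq)
Q = [Sn²⁺]·[Mg²⁺] / ([Sn⁴⁺]); log Q = -4.263.
E = E° − (0.0592/n) log Q = +2.50 − (0.0592/2)(-4.263) = +2.626 V.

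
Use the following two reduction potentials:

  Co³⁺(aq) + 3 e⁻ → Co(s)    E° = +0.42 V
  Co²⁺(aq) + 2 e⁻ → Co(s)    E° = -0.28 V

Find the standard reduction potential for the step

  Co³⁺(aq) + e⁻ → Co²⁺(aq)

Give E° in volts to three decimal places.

+1.820 V

Sequential free energies add, so n₃E°₃ = n₁E°₁ + n₂E°₂.
With n₃ = 3, and the known step contributing 2×(-0.28) V, the unknown satisfies 1·E° = 3×(+0.42) − 2×(-0.28) = +1.820.
E° = +1.820 / 1 = +1.820 V.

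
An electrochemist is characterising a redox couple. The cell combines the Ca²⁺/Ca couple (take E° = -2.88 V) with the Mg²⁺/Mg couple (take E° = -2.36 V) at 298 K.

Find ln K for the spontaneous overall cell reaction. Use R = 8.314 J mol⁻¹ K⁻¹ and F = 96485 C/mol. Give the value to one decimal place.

40.5

Cathode: Mg²⁺/Mg; anode: Ca²⁺/Ca. E°cell = (-2.36) − (-2.88) = +0.52 V, with n = 2.
ΔG° = −nFE° = −RT ln K, so ln K = nFE°/(RT) = (2)(96485)(+0.52) / ((8.314)(298)) = 40.501.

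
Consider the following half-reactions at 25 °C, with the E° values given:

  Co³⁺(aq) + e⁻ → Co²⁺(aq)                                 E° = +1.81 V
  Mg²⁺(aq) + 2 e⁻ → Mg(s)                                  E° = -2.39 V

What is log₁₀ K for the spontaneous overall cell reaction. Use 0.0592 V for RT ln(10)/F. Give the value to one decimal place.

141.9

Cathode: Co³⁺/Co²⁺; anode: Mg²⁺/Mg. E°cell = +4.20 V, n = 2.
log K = nE°cell / 0.0592 = (2)(+4.20) / 0.0592 = 141.9.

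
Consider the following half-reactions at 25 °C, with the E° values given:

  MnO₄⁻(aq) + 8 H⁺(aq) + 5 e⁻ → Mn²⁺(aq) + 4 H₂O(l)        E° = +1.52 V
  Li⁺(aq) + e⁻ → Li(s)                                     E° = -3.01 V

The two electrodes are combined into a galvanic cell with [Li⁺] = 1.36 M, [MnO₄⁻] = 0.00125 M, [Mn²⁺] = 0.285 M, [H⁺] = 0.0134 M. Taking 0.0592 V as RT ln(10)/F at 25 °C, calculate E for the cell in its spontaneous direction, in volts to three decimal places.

+4.317 V

MnO₄⁻/Mn²⁺ is the cathode (higher E°), Li⁺/Li the anode: E°cell = +1.52 − (-3.01) = +4.53 V, n = 5.
Overall: MnO₄⁻(aq) + 8 H⁺(aq) + 5 Li(s) → Mn²⁺(aq) + 4 H₂O(l) + 5 Li⁺(aq)
Q = [Mn²⁺]·[Li⁺]^5 / ([MnO₄⁻]·[H⁺]^8); log Q = 18.009.
E = E° − (0.0592/n) log Q = +4.53 − (0.0592/5)(18.009) = +4.317 V.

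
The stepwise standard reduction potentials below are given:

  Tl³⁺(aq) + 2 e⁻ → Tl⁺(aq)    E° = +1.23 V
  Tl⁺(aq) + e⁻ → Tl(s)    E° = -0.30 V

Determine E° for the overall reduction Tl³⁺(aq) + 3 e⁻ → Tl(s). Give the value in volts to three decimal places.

+0.720 V

Since ΔG° = −nFE° is additive over sequential reductions, n₃E°₃ = n₁E°₁ + n₂E°₂.
E°₃ = (2×+1.23 + 1×-0.30) / 3 = (+2.160) / 3 = +0.720 V.
Simply averaging or adding the two E° values would be wrong; the electron-weighted sum is required.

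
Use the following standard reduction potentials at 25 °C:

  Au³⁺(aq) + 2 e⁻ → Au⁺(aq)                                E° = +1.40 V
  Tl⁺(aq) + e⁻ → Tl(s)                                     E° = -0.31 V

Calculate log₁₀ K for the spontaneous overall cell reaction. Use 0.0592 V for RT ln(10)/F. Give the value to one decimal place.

Cathode: Au³⁺/Au⁺; anode: Tl⁺/Tl. E°cell = +1.71 V, n = 2.
log K = nE°cell / 0.0592 = (2)(+1.71) / 0.0592 = 57.8.

57.8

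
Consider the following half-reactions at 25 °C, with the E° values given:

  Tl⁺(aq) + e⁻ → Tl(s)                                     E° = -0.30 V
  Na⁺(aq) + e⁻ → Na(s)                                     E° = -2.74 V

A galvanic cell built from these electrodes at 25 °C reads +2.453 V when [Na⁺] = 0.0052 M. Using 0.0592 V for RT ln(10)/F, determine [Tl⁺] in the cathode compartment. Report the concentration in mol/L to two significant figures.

0.0086 M

Tl⁺/Tl is the cathode, Na⁺/Na the anode: E°cell = +2.44 V, n = 1.
Overall reaction: Tl⁺(aq) + Na(s) → Tl(s) + Na⁺(aq); Q = [Na⁺]^1/[Tl⁺]^1.
From E = E° − (0.0592/n) log Q: log Q = (E° − E)·n/0.0592 = (+2.44 − (+2.453))·1/0.0592 = -0.2196.
So 1·log[Tl⁺] = 1·log(0.0052) − log Q = -2.2840 − (-0.2196) = -2.0644; [Tl⁺] = 10^(-2.0644) ≈ 0.0086 M.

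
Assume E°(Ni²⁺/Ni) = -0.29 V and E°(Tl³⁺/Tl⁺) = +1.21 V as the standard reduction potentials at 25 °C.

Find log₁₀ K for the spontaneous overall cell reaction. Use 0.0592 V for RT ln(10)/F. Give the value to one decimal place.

50.7

Cathode: Tl³⁺/Tl⁺; anode: Ni²⁺/Ni. E°cell = +1.50 V, n = 2.
log K = nE°cell / 0.0592 = (2)(+1.50) / 0.0592 = 50.7.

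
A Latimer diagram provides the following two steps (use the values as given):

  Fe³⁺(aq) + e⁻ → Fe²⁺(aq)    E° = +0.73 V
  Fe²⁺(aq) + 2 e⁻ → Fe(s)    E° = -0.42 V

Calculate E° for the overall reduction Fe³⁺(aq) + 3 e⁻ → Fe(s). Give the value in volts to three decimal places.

Adding the free-energy changes (−nFE°) of the two steps gives −n₃FE°₃ = −n₁FE°₁ − n₂FE°₂.
E°₃ = (1×+0.73 + 2×-0.42) / 3 = (-0.110) / 3 = -0.037 V.

-0.037 V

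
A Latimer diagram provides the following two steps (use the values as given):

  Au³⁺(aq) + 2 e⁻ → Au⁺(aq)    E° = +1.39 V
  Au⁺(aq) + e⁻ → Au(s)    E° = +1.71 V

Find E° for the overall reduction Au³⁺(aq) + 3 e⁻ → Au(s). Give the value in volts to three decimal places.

+1.497 V

Adding the free-energy changes (−nFE°) of the two steps gives −n₃FE°₃ = −n₁FE°₁ − n₂FE°₂.
E°₃ = (2×+1.39 + 1×+1.71) / 3 = (+4.490) / 3 = +1.497 V.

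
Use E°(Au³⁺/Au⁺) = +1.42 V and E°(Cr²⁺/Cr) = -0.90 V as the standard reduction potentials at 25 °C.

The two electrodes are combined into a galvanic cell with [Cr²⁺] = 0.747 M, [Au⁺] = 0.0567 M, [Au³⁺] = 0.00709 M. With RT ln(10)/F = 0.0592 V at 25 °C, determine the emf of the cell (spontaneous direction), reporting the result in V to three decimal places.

Au³⁺/Au⁺ is the cathode (higher E°), Cr²⁺/Cr the anode: E°cell = +1.42 − (-0.90) = +2.32 V, n = 2.
Overall: Au³⁺(aq) + Cr(s) → Au⁺(aq) + Cr²⁺(aq)
Q = [Au⁺]·[Cr²⁺] / ([Au³⁺]); log Q = 0.776.
E = E° − (0.0592/n) log Q = +2.32 − (0.0592/2)(0.776) = +2.297 V.

+2.297 V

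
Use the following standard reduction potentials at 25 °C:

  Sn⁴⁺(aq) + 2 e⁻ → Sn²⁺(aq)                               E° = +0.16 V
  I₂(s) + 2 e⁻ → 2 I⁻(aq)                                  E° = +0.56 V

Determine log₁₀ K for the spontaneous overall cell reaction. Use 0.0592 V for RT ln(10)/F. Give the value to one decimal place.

Cathode: I₂/I⁻; anode: Sn⁴⁺/Sn²⁺. E°cell = +0.40 V, n = 2.
log K = nE°cell / 0.0592 = (2)(+0.40) / 0.0592 = 13.5.

13.5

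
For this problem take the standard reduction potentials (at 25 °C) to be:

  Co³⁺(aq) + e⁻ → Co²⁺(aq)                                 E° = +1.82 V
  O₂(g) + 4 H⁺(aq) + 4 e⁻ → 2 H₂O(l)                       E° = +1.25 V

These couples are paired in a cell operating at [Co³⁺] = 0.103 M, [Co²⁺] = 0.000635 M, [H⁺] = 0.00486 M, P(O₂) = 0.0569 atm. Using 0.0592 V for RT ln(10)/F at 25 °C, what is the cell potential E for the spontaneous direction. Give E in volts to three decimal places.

Co³⁺/Co²⁺ is the cathode (higher E°), O₂/H₂O the anode: E°cell = +1.82 − (+1.25) = +0.57 V, n = 4.
Overall: 4 Co³⁺(aq) + 2 H₂O(l) → 4 Co²⁺(aq) + O₂(g) + 4 H⁺(aq)
Q = [Co²⁺]^4·P(O₂)·[H⁺]^4 / ([Co³⁺]^4); log Q = -19.339.
E = E° − (0.0592/n) log Q = +0.57 − (0.0592/4)(-19.339) = +0.856 V.

+0.856 V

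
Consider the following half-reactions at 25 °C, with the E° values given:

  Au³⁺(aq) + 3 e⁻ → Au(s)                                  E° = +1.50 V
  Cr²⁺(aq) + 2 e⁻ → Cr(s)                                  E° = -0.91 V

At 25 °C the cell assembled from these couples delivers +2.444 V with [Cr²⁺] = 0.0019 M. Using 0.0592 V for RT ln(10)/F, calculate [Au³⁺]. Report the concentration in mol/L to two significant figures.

Au³⁺/Au is the cathode, Cr²⁺/Cr the anode: E°cell = +2.41 V, n = 6.
Overall reaction: 2 Au³⁺(aq) + 3 Cr(s) → 2 Au(s) + 3 Cr²⁺(aq); Q = [Cr²⁺]^3/[Au³⁺]^2.
From E = E° − (0.0592/n) log Q: log Q = (E° − E)·n/0.0592 = (+2.41 − (+2.444))·6/0.0592 = -3.4459.
So 2·log[Au³⁺] = 3·log(0.0019) − log Q = -8.1637 − (-3.4459) = -4.7178; log[Au³⁺] = -4.7178 / 2 = -2.3589; [Au³⁺] = 10^(-2.3589) ≈ 0.0044 M.

0.0044 M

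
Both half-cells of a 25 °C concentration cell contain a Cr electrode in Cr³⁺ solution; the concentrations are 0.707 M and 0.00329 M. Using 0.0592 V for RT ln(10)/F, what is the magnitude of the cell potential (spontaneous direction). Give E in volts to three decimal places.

+0.046 V

For a concentration cell E°cell = 0. The 0.707 M side is the cathode (reduction is favoured where [Cr³⁺] is higher).
With n = 3, E = −(0.0592/3) log([Cr³⁺]ₐₙ/[Cr³⁺]꜀ₐₜ) = −(0.0592/3) log(0.00329/0.707) = −(0.0592/3)(-2.332) = +0.046 V.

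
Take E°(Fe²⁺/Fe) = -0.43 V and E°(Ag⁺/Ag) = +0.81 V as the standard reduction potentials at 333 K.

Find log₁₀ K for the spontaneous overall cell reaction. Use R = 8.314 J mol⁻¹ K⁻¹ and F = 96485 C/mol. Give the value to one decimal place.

37.5

Cathode: Ag⁺/Ag; anode: Fe²⁺/Fe. E°cell = (+0.81) − (-0.43) = +1.24 V, with n = 2.
ΔG° = −nFE° = −RT ln K, so ln K = nFE°/(RT) = (2)(96485)(+1.24) / ((8.314)(333)) = 86.429.
log₁₀ K = 86.429 / ln 10 = 37.5.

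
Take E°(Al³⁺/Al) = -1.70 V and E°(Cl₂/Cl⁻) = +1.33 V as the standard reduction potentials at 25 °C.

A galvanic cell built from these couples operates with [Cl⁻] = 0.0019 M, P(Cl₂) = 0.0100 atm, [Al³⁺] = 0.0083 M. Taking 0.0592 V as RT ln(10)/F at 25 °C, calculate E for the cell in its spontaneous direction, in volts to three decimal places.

+3.173 V

Cl₂/Cl⁻ is the cathode (higher E°), Al³⁺/Al the anode: E°cell = +1.33 − (-1.70) = +3.03 V, n = 6.
Overall: 3 Cl₂(g) + 2 Al(s) → 6 Cl⁻(aq) + 2 Al³⁺(aq)
Q = [Cl⁻]^6·[Al³⁺]^2 / (P(Cl₂)^3); log Q = -14.489.
E = E° − (0.0592/n) log Q = +3.03 − (0.0592/6)(-14.489) = +3.173 V.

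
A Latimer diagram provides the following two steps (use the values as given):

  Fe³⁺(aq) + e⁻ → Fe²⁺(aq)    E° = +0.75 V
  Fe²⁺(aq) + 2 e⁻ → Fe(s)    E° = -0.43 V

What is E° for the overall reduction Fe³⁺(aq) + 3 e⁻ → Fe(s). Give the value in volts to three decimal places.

Adding the free-energy changes (−nFE°) of the two steps gives −n₃FE°₃ = −n₁FE°₁ − n₂FE°₂.
E°₃ = (1×+0.75 + 2×-0.43) / 3 = (-0.110) / 3 = -0.037 V.

-0.037 V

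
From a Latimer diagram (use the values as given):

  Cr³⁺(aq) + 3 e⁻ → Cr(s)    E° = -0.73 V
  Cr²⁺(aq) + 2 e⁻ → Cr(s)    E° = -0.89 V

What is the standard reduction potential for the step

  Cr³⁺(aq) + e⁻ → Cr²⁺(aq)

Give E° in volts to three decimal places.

-0.410 V

Sequential free energies add, so n₃E°₃ = n₁E°₁ + n₂E°₂.
With n₃ = 3, and the known step contributing 2×(-0.89) V, the unknown satisfies 1·E° = 3×(-0.73) − 2×(-0.89) = -0.410.
E° = -0.410 / 1 = -0.410 V.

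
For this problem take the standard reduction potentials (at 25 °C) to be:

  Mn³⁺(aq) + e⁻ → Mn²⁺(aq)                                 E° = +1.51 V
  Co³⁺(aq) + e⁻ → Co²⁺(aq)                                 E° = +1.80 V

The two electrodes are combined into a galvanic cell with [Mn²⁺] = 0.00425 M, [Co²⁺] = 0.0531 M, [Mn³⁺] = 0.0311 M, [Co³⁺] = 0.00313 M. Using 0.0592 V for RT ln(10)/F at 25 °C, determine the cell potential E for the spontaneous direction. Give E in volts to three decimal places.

+0.166 V

Co³⁺/Co²⁺ is the cathode (higher E°), Mn³⁺/Mn²⁺ the anode: E°cell = +1.80 − (+1.51) = +0.29 V, n = 1.
Overall: Co³⁺(aq) + Mn²⁺(aq) → Co²⁺(aq) + Mn³⁺(aq)
Q = [Co²⁺]·[Mn³⁺] / ([Co³⁺]·[Mn²⁺]); log Q = 2.094.
E = E° − (0.0592/n) log Q = +0.29 − (0.0592/1)(2.094) = +0.166 V.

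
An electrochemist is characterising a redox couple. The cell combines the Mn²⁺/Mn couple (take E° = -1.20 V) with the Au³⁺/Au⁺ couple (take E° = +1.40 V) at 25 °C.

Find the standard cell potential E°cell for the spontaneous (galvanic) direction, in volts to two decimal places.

The Au³⁺/Au⁺ couple has the higher reduction potential, so it is the cathode; Mn²⁺/Mn is oxidised at the anode.
E°cell = E°(cathode) − E°(anode) = (+1.40) − (-1.20) = +2.60 V.

+2.60 V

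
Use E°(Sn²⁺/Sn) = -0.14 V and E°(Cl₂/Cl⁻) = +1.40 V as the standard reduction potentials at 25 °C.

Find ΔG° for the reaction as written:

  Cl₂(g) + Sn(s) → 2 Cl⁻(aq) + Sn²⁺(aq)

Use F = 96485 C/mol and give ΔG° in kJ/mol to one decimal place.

-297.2 kJ/mol

As written, Cl₂/Cl⁻ is reduced (cathode) and Sn²⁺/Sn is oxidised (anode), so E°cell = (+1.40) − (-0.14) = +1.54 V.
Balancing electrons gives n = 2.
ΔG° = −nFE° = −(2)(96485)(+1.54) = -297,174 J = -297.2 kJ/mol.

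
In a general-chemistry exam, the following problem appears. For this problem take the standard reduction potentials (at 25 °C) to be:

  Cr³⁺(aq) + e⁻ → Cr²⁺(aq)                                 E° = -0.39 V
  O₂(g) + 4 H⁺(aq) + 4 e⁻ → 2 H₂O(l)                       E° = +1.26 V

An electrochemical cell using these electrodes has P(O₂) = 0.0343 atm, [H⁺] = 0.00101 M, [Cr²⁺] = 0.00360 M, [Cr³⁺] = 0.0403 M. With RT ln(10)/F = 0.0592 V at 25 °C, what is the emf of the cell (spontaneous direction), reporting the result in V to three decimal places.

O₂/H₂O is the cathode (higher E°), Cr³⁺/Cr²⁺ the anode: E°cell = +1.26 − (-0.39) = +1.65 V, n = 4.
Overall: O₂(g) + 4 H⁺(aq) + 4 Cr²⁺(aq) → 2 H₂O(l) + 4 Cr³⁺(aq)
Q = [Cr³⁺]^4 / (P(O₂)·[H⁺]^4·[Cr²⁺]^4); log Q = 17.643.
E = E° − (0.0592/n) log Q = +1.65 − (0.0592/4)(17.643) = +1.389 V.

+1.389 V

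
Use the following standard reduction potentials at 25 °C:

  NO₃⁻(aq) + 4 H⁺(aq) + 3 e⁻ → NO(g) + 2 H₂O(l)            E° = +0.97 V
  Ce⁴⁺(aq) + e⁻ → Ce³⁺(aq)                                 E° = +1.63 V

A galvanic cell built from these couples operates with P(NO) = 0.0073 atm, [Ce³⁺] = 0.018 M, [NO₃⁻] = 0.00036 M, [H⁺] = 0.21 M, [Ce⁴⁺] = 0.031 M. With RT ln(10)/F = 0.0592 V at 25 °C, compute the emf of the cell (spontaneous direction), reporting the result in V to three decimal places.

+0.753 V

Ce⁴⁺/Ce³⁺ is the cathode (higher E°), NO₃⁻/NO the anode: E°cell = +1.63 − (+0.97) = +0.66 V, n = 3.
Overall: 3 Ce⁴⁺(aq) + NO(g) + 2 H₂O(l) → 3 Ce³⁺(aq) + NO₃⁻(aq) + 4 H⁺(aq)
Q = [Ce³⁺]^3·[NO₃⁻]·[H⁺]^4 / ([Ce⁴⁺]^3·P(NO)); log Q = -4.726.
E = E° − (0.0592/n) log Q = +0.66 − (0.0592/3)(-4.726) = +0.753 V.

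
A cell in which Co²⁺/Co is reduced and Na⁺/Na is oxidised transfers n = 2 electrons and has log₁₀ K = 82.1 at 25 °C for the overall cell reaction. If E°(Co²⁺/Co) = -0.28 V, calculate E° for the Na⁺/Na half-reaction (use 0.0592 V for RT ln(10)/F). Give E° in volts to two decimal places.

E°cell = (0.0592/n)·log K = (0.0592/2)(82.1) = +2.430 V.
Since Co²⁺/Co is the cathode and Na⁺/Na the anode, E°cell = E°(Co²⁺/Co) − E°(Na⁺/Na).
So E°(Na⁺/Na) = E°(Co²⁺/Co) − E°cell = (-0.28) − (+2.430) = -2.71 V.

-2.71 V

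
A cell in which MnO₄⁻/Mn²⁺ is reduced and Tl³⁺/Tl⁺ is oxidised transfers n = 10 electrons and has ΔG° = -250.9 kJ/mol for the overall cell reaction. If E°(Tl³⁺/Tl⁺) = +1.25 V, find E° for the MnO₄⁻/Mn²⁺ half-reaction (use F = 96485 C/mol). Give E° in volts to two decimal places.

+1.51 V

E°cell = −ΔG°/(nF) = −(-250.9×10³)/((10)(96485)) = +0.260 V.
Since MnO₄⁻/Mn²⁺ is the cathode and Tl³⁺/Tl⁺ the anode, E°cell = E°(MnO₄⁻/Mn²⁺) − E°(Tl³⁺/Tl⁺).
So E°(MnO₄⁻/Mn²⁺) = E°cell + E°(Tl³⁺/Tl⁺) = +0.260 + (+1.25) = +1.51 V.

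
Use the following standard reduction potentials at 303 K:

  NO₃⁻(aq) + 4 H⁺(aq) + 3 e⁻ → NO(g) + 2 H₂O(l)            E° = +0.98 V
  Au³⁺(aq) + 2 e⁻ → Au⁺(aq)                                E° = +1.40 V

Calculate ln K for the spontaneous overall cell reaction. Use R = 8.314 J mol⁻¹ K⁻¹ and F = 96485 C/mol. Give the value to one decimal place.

96.5

Cathode: Au³⁺/Au⁺; anode: NO₃⁻/NO. E°cell = (+1.40) − (+0.98) = +0.42 V, with n = 6.
ΔG° = −nFE° = −RT ln K, so ln K = nFE°/(RT) = (6)(96485)(+0.42) / ((8.314)(303)) = 96.518.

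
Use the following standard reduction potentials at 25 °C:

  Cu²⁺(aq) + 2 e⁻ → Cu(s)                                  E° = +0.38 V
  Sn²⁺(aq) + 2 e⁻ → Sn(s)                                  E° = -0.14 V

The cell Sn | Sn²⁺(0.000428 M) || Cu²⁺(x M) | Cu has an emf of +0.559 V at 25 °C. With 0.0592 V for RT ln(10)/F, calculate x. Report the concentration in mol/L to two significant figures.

0.0089 M

Cu²⁺/Cu is the cathode, Sn²⁺/Sn the anode: E°cell = +0.52 V, n = 2.
Overall reaction: Cu²⁺(aq) + Sn(s) → Cu(s) + Sn²⁺(aq); Q = [Sn²⁺]^1/[Cu²⁺]^1.
From E = E° − (0.0592/n) log Q: log Q = (E° − E)·n/0.0592 = (+0.52 − (+0.559))·2/0.0592 = -1.3176.
So 1·log[Cu²⁺] = 1·log(0.000428) − log Q = -3.3686 − (-1.3176) = -2.0510; [Cu²⁺] = 10^(-2.0510) ≈ 0.0089 M.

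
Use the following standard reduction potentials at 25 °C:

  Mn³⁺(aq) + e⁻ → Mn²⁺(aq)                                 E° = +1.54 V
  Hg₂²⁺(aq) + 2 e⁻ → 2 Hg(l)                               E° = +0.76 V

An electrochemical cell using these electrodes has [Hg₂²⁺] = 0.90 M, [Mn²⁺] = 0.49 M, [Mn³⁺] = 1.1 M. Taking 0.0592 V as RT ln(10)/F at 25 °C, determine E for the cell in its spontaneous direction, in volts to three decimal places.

+0.802 V

Mn³⁺/Mn²⁺ is the cathode (higher E°), Hg₂²⁺/Hg the anode: E°cell = +1.54 − (+0.76) = +0.78 V, n = 2.
Overall: 2 Mn³⁺(aq) + 2 Hg(l) → 2 Mn²⁺(aq) + Hg₂²⁺(aq)
Q = [Mn²⁺]^2·[Hg₂²⁺] / ([Mn³⁺]^2); log Q = -0.748.
E = E° − (0.0592/n) log Q = +0.78 − (0.0592/2)(-0.748) = +0.802 V.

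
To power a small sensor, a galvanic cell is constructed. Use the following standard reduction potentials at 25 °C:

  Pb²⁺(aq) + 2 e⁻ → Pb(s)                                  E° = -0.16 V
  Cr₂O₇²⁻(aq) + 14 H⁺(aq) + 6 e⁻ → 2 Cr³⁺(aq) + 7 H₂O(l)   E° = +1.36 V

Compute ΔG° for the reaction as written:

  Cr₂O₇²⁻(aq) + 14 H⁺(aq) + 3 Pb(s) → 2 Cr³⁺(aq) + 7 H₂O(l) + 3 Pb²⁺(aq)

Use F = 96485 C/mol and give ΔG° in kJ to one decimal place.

As written, Cr₂O₇²⁻/Cr³⁺ is reduced (cathode) and Pb²⁺/Pb is oxidised (anode), so E°cell = (+1.36) − (-0.16) = +1.52 V.
Balancing electrons gives n = 6.
ΔG° = −nFE° = −(6)(96485)(+1.52) = -879,943 J = -879.9 kJ.

-879.9 kJ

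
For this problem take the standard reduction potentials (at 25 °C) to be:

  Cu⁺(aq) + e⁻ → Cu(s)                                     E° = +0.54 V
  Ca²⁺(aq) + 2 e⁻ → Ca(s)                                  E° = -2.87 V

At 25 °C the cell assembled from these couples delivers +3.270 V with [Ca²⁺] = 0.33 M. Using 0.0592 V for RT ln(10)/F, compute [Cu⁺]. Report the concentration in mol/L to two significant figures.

Cu⁺/Cu is the cathode, Ca²⁺/Ca the anode: E°cell = +3.41 V, n = 2.
Overall reaction: 2 Cu⁺(aq) + Ca(s) → 2 Cu(s) + Ca²⁺(aq); Q = [Ca²⁺]^1/[Cu⁺]^2.
From E = E° − (0.0592/n) log Q: log Q = (E° − E)·n/0.0592 = (+3.41 − (+3.270))·2/0.0592 = 4.7297.
So 2·log[Cu⁺] = 1·log(0.33) − log Q = -0.4815 − (4.7297) = -5.2112; log[Cu⁺] = -5.2112 / 2 = -2.6056; [Cu⁺] = 10^(-2.6056) ≈ 0.0025 M.

0.0025 M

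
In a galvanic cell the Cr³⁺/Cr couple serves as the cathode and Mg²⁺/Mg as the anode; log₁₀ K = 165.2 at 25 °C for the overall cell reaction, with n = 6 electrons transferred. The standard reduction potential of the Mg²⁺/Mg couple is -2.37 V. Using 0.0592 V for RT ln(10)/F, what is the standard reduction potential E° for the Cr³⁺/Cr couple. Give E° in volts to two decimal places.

E°cell = (0.0592/n)·log K = (0.0592/6)(165.2) = +1.630 V.
Since Cr³⁺/Cr is the cathode and Mg²⁺/Mg the anode, E°cell = E°(Cr³⁺/Cr) − E°(Mg²⁺/Mg).
So E°(Cr³⁺/Cr) = E°cell + E°(Mg²⁺/Mg) = +1.630 + (-2.37) = -0.74 V.

-0.74 V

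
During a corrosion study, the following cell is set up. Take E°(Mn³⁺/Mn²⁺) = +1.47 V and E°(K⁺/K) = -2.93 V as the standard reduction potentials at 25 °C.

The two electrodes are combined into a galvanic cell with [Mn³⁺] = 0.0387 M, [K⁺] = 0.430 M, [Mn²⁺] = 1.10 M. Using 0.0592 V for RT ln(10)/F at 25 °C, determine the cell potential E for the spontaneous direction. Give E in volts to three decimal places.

+4.336 V

Mn³⁺/Mn²⁺ is the cathode (higher E°), K⁺/K the anode: E°cell = +1.47 − (-2.93) = +4.40 V, n = 1.
Overall: Mn³⁺(aq) + K(s) → Mn²⁺(aq) + K⁺(aq)
Q = [Mn²⁺]·[K⁺] / ([Mn³⁺]); log Q = 1.087.
E = E° − (0.0592/n) log Q = +4.40 − (0.0592/1)(1.087) = +4.336 V.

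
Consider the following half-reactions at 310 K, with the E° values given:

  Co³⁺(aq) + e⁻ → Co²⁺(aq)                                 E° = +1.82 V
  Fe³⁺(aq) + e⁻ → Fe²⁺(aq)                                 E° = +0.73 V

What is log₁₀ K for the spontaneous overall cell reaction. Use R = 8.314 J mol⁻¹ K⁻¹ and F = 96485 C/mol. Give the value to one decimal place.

17.7

Cathode: Co³⁺/Co²⁺; anode: Fe³⁺/Fe²⁺. E°cell = (+1.82) − (+0.73) = +1.09 V, with n = 1.
ΔG° = −nFE° = −RT ln K, so ln K = nFE°/(RT) = (1)(96485)(+1.09) / ((8.314)(310)) = 40.805.
log₁₀ K = 40.805 / ln 10 = 17.7.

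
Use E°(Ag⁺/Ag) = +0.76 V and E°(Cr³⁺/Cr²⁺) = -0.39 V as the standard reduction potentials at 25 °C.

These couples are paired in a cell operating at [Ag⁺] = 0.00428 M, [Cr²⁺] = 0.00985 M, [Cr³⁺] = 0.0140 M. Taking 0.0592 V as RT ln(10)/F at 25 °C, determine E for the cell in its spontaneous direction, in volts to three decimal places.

Ag⁺/Ag is the cathode (higher E°), Cr³⁺/Cr²⁺ the anode: E°cell = +0.76 − (-0.39) = +1.15 V, n = 1.
Overall: Ag⁺(aq) + Cr²⁺(aq) → Ag(s) + Cr³⁺(aq)
Q = [Cr³⁺] / ([Ag⁺]·[Cr²⁺]); log Q = 2.521.
E = E° − (0.0592/n) log Q = +1.15 − (0.0592/1)(2.521) = +1.001 V.

+1.001 V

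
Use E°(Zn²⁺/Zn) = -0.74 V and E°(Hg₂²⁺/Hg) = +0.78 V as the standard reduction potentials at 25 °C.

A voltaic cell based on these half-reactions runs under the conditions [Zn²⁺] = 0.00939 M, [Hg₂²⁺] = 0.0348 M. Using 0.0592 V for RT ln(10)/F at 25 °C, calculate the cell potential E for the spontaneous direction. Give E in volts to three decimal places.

+1.537 V

Hg₂²⁺/Hg is the cathode (higher E°), Zn²⁺/Zn the anode: E°cell = +0.78 − (-0.74) = +1.52 V, n = 2.
Overall: Hg₂²⁺(aq) + Zn(s) → 2 Hg(l) + Zn²⁺(aq)
Q = [Zn²⁺] / ([Hg₂²⁺]); log Q = -0.569.
E = E° − (0.0592/n) log Q = +1.52 − (0.0592/2)(-0.569) = +1.537 V.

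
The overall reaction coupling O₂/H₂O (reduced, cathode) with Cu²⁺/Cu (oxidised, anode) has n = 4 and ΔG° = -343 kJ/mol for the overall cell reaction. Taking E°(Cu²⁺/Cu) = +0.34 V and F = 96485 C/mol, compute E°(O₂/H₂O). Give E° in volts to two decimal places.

+1.23 V

E°cell = −ΔG°/(nF) = −(-343×10³)/((4)(96485)) = +0.889 V.
Since O₂/H₂O is the cathode and Cu²⁺/Cu the anode, E°cell = E°(O₂/H₂O) − E°(Cu²⁺/Cu).
So E°(O₂/H₂O) = E°cell + E°(Cu²⁺/Cu) = +0.889 + (+0.34) = +1.23 V.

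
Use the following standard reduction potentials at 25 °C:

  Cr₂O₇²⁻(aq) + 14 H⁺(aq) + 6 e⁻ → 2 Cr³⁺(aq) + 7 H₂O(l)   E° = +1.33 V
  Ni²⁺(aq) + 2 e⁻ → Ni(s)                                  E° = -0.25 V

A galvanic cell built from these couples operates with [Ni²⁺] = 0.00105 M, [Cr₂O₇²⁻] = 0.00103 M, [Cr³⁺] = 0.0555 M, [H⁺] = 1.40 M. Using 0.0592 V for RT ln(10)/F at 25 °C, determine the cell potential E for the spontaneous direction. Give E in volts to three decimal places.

+1.684 V

Cr₂O₇²⁻/Cr³⁺ is the cathode (higher E°), Ni²⁺/Ni the anode: E°cell = +1.33 − (-0.25) = +1.58 V, n = 6.
Overall: Cr₂O₇²⁻(aq) + 14 H⁺(aq) + 3 Ni(s) → 2 Cr³⁺(aq) + 7 H₂O(l) + 3 Ni²⁺(aq)
Q = [Cr³⁺]^2·[Ni²⁺]^3 / ([Cr₂O₇²⁻]·[H⁺]^14); log Q = -10.506.
E = E° − (0.0592/n) log Q = +1.58 − (0.0592/6)(-10.506) = +1.684 V.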